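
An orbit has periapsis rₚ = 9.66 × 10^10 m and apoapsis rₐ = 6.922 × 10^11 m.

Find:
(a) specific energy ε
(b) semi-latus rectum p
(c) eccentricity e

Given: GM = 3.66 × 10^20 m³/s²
rₚ = 9.66 × 10^10 m
rₐ = 6.922 × 10^11 m
GM = 3.66 × 10^20 m³/s²
a = (rₚ + rₐ)/2 = 3.944 × 10^11 m
e = (rₐ − rₚ)/(rₐ + rₚ) = (5.956 × 10^11) / (7.888 × 10^11) = 0.755071
(a) 2a = 7.888 × 10^11 m;  ε = −GM/(2a) = -4.63996 × 10^8 J/kg ≈ -464 MJ/kg
(b) 1 − e² = 0.429868;  p = a(1 − e²) = 3.944 × 10^11 × 0.429868 = 1.6954 × 10^11 m ≈ 1.695 × 10^11 m
(c) e = 0.755071 ≈ 0.7551

Final answer:
(a) specific energy ε = -464 MJ/kg
(b) semi-latus rectum p = 1.695 × 10^11 m
(c) eccentricity e = 0.7551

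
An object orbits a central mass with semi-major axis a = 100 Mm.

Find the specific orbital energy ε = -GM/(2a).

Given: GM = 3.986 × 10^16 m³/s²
a = 100 Mm = 1 × 10^8 m
GM = 3.986 × 10^16 m³/s²
2a = 2 × 10^8 m
ε = −GM/(2a) = -1.993 × 10^8 J/kg ≈ -199.3 MJ/kg

Final answer: -199.3 MJ/kg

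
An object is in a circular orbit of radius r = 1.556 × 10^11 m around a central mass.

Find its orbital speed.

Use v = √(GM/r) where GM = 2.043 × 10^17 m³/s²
r = 1.556 × 10^11 m
GM = 2.043 × 10^17 m³/s²
GM/r = (2.043 × 10^17) / (1.556 × 10^11) = 1.31298 × 10^6 m²/s²
v = √(GM/r) = 1145.85 m/s ≈ 1.146 km/s

Final answer: 1.146 km/s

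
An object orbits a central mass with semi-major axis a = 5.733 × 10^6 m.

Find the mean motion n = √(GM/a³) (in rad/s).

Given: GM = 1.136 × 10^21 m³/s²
a = 5.733 × 10^6 m
GM = 1.136 × 10^21 m³/s²
a³ = 1.88428 × 10^20 m³
GM/a³ = (1.136 × 10^21) / (1.88428 × 10^20) = 6.02882 s⁻²
n = √(GM/a³) = 2.45537 rad/s ≈ 2.455 rad/s

Final answer: n = 2.455 rad/s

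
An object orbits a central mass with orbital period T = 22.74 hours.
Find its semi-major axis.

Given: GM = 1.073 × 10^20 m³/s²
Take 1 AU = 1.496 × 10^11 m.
T = 22.74 hours = 81864 s
GM = 1.073 × 10^20 m³/s²
Kepler's third law: a³ = GM T² / (4π²)
T² = 6.70171 × 10^9 s²
a³ = (1.073 × 10^20) × (6.70171 × 10^9) / (4π²) = 1.82149 × 10^28 m³
a = (a³)^(1/3) = 2.63113 × 10^9 m ≈ 0.01759 AU

Final answer: 0.01759 AU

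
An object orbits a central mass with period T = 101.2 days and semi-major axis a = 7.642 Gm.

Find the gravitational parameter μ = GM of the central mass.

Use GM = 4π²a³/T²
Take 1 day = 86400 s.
T = 101.2 days = 8.74368 × 10^6 s
a = 7.642 Gm = 7.642 × 10^9 m
a³ = 4.46294 × 10^29 m³
T² = 7.64519 × 10^13 s²
GM = 4π² × (4.46294 × 10^29) / (7.64519 × 10^13) = 2.30458 × 10^17 m³/s²
GM ≈ 2.305 × 10^17 m³/s²

Final answer: GM = 2.305 × 10^17 m³/s²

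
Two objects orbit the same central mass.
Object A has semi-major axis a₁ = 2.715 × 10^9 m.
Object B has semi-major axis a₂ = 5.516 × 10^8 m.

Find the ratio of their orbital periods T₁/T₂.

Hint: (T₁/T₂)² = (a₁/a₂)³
a₁ = 2.715 × 10^9 m
a₂ = 5.516 × 10^8 m
a₁/a₂ = 4.92204
T₁/T₂ = (a₁/a₂)^(3/2) = (4.92204)^1.5 = 10.9199

Final answer: T₁/T₂ = 10.92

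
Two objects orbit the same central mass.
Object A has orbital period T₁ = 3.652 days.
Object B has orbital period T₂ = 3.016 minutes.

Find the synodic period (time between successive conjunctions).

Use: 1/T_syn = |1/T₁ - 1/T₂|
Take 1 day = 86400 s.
T₁ = 3.652 days = 315533 s
T₂ = 3.016 minutes = 180.96 s
1/T₁ = 3.16924 × 10^-6 s⁻¹
1/T₂ = 0.00552608 s⁻¹
|1/T₁ − 1/T₂| = 0.00552291 s⁻¹
T_syn = 1 / |1/T₁ − 1/T₂| = 181.064 s ≈ 3.018 minutes

Final answer: T_syn = 3.018 minutes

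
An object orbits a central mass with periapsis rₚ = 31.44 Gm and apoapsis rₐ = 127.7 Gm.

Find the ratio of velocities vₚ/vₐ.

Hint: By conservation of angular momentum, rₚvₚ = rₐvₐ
rₚ = 31.44 Gm = 3.144 × 10^10 m
rₐ = 127.7 Gm = 1.277 × 10^11 m
rₚvₚ = rₐvₐ  ⇒  vₚ/vₐ = rₐ/rₚ
vₚ/vₐ = (1.277 × 10^11) / (3.144 × 10^10) = 4.0617

Final answer: vₚ/vₐ = 4.062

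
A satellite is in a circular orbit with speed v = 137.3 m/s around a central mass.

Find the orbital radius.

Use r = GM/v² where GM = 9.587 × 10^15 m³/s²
v = 137.3 m/s
GM = 9.587 × 10^15 m³/s²
v² = 18851.3 m²/s²
r = GM/v² = (9.587 × 10^15) / 18851.3 = 5.08559 × 10^11 m ≈ 508.6 Gm

Final answer: 508.6 Gm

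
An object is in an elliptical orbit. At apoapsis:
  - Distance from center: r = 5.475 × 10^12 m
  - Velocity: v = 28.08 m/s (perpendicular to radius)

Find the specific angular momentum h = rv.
r = 5.475 × 10^12 m
v = 28.08 m/s
h = rv = 5.475 × 10^12 × 28.08 = 1.53738 × 10^14 m²/s ≈ 1.537 × 10^14 m²/s

Final answer: h = 1.537 × 10^14 m²/s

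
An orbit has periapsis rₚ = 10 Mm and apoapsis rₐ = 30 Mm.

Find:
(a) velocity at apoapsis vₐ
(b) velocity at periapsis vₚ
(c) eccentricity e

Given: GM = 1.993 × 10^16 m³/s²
rₚ = 10 Mm = 1 × 10^7 m
rₐ = 30 Mm = 3 × 10^7 m
GM = 1.993 × 10^16 m³/s²
a = (rₚ + rₐ)/2 = 2 × 10^7 m
e = (rₐ − rₚ)/(rₐ + rₚ) = (2 × 10^7) / (4 × 10^7) = 0.5
(a) vₐ² = GM (2/rₐ − 1/a) = 1.993 × 10^16 × (6.66667 × 10^-8 − 5 × 10^-8) = 3.32167 × 10^8 m²/s²;  vₐ = 18225.4 m/s ≈ 18.23 km/s
(b) vₚ² = GM (2/rₚ − 1/a) = 1.993 × 10^16 × (2 × 10^-7 − 5 × 10^-8) = 2.9895 × 10^9 m²/s²;  vₚ = 54676.3 m/s ≈ 54.68 km/s
(c) e = 0.5 ≈ 0.5

Final answer:
(a) velocity at apoapsis vₐ = 18.23 km/s
(b) velocity at periapsis vₚ = 54.68 km/s
(c) eccentricity e = 0.5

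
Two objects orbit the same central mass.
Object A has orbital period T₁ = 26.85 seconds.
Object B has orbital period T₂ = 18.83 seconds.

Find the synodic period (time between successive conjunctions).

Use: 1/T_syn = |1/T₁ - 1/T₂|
T₁ = 26.85 seconds
T₂ = 18.83 seconds
1/T₁ = 0.0372439 s⁻¹
1/T₂ = 0.0531067 s⁻¹
|1/T₁ − 1/T₂| = 0.0158628 s⁻¹
T_syn = 1 / |1/T₁ − 1/T₂| = 63.0406 s ≈ 1.051 minutes

Final answer: T_syn = 1.051 minutes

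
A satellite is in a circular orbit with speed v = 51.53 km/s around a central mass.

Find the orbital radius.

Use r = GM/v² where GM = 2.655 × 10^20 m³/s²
v = 51.53 km/s = 51530 m/s
GM = 2.655 × 10^20 m³/s²
v² = 2.65534 × 10^9 m²/s²
r = GM/v² = (2.655 × 10^20) / (2.65534 × 10^9) = 9.99872 × 10^10 m ≈ 99.99 Gm

Final answer: 99.99 Gm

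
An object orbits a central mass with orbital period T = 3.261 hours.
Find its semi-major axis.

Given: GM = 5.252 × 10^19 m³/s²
T = 3.261 hours = 11739.6 s
GM = 5.252 × 10^19 m³/s²
Kepler's third law: a³ = GM T² / (4π²)
T² = 1.37818 × 10^8 s²
a³ = (5.252 × 10^19) × (1.37818 × 10^8) / (4π²) = 1.83346 × 10^26 m³
a = (a³)^(1/3) = 5.68099 × 10^8 m ≈ 5.681 × 10^8 m

Final answer: 5.681 × 10^8 m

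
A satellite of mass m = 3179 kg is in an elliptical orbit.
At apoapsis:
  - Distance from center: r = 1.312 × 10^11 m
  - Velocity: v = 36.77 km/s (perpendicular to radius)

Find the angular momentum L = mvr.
r = 1.312 × 10^11 m
v = 36.77 km/s = 36770 m/s
vr = 36770 × 1.312 × 10^11 = 4.82422 × 10^15 m²/s
L = m × vr = 3179 × 4.82422 × 10^15 = 1.53362 × 10^19 kg·m²/s ≈ 1.534 × 10^19 kg·m²/s

Final answer: L = 1.534 × 10^19 kg·m²/s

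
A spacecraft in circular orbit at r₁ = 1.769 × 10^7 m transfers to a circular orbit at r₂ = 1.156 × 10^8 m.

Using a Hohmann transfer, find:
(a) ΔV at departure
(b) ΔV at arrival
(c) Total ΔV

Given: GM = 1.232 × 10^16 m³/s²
r₁ = 1.769 × 10^7 m
r₂ = 1.156 × 10^8 m
GM = 1.232 × 10^16 m³/s²
Transfer ellipse: a_t = (r₁ + r₂)/2 = 6.6645 × 10^7 m
Circular speed at r₁: v₁ = √(GM/r₁) = 26390.1 m/s
Transfer speed at r₁ (periapsis): v₁ₜ = √(GM(2/r₁ − 1/a_t)) = 34756.5 m/s
(a) ΔV₁ = v₁ₜ − v₁ = 8366.42 m/s ≈ 8.366 km/s
Circular speed at r₂: v₂ = √(GM/r₂) = 10323.5 m/s
Transfer speed at r₂ (apoapsis): v₂ₜ = √(GM(2/r₂ − 1/a_t)) = 5318.71 m/s
(b) ΔV₂ = v₂ − v₂ₜ = 5004.77 m/s ≈ 5.005 km/s
(c) ΔV_total = ΔV₁ + ΔV₂ = 13371.2 m/s ≈ 13.37 km/s

Final answer:
(a) ΔV₁ = 8.366 km/s
(b) ΔV₂ = 5.005 km/s
(c) ΔV_total = 13.37 km/s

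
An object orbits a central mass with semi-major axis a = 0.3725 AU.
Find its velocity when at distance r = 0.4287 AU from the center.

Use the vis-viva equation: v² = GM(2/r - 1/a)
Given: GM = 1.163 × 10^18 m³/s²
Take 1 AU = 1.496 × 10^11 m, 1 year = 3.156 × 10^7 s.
a = 0.3725 AU = 5.5726 × 10^10 m
r = 0.4287 AU = 6.41335 × 10^10 m
GM = 1.163 × 10^18 m³/s²
2/r − 1/a = 3.11849 × 10^-11 − 1.79449 × 10^-11 = 1.324 × 10^-11 m⁻¹
v² = GM (2/r − 1/a) = 1.53981 × 10^7 m²/s²
v = 3924.04 m/s ≈ 0.8278 AU/year

Final answer: 0.8278 AU/year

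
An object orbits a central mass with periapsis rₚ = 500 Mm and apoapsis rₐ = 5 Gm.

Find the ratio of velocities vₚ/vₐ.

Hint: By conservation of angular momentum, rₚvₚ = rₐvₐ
rₚ = 500 Mm = 5 × 10^8 m
rₐ = 5 Gm = 5 × 10^9 m
rₚvₚ = rₐvₐ  ⇒  vₚ/vₐ = rₐ/rₚ
vₚ/vₐ = (5 × 10^9) / (5 × 10^8) = 10

Final answer: vₚ/vₐ = 10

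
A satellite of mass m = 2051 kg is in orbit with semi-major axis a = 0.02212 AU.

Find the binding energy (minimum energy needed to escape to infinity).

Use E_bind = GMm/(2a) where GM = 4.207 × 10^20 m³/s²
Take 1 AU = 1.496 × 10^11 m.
a = 0.02212 AU = 3.30915 × 10^9 m
GM = 4.207 × 10^20 m³/s²
m = 2051 kg
GMm = 4.207 × 10^20 × 2051 = 8.62856 × 10^23 m³·kg/s²
2a = 6.6183 × 10^9 m
E_bind = GMm/(2a) = 1.30374 × 10^14 J ≈ 130.4 TJ

Final answer: 130.4 TJ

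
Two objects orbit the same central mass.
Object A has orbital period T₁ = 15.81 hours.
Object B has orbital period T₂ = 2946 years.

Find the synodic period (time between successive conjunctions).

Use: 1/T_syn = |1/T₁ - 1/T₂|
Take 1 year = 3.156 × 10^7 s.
T₁ = 15.81 hours = 56916 s
T₂ = 2946 years = 9.29758 × 10^10 s
1/T₁ = 1.75698 × 10^-5 s⁻¹
1/T₂ = 1.07555 × 10^-11 s⁻¹
|1/T₁ − 1/T₂| = 1.75697 × 10^-5 s⁻¹
T_syn = 1 / |1/T₁ − 1/T₂| = 56916 s ≈ 15.81 hours

Final answer: T_syn = 15.81 hours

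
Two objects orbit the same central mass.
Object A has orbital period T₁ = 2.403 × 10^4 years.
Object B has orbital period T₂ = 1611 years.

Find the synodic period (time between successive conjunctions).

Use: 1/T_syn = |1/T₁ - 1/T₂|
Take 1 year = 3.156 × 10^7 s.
T₁ = 2.403 × 10^4 years = 7.58387 × 10^11 s
T₂ = 1611 years = 5.08432 × 10^10 s
1/T₁ = 1.31859 × 10^-12 s⁻¹
1/T₂ = 1.96683 × 10^-11 s⁻¹
|1/T₁ − 1/T₂| = 1.83497 × 10^-11 s⁻¹
T_syn = 1 / |1/T₁ − 1/T₂| = 5.44967 × 10^10 s ≈ 1727 years

Final answer: T_syn = 1727 years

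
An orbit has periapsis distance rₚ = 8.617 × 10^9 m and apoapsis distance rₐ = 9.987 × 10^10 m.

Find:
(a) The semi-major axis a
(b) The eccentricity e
rₚ = 8.617 × 10^9 m
rₐ = 9.987 × 10^10 m
(a) a = (rₚ + rₐ)/2 = 5.42435 × 10^10 m ≈ 5.424 × 10^10 m
(b) e = (rₐ − rₚ)/(rₐ + rₚ) = (9.1253 × 10^10) / (1.08487 × 10^11) = 0.841142

Final answer:
(a) a = 5.424 × 10^10 m
(b) e = 0.8411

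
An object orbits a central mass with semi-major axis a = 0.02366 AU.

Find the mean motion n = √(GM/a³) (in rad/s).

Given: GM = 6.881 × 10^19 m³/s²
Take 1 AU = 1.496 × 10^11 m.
a = 0.02366 AU = 3.53954 × 10^9 m
GM = 6.881 × 10^19 m³/s²
a³ = 4.43444 × 10^28 m³
GM/a³ = (6.881 × 10^19) / (4.43444 × 10^28) = 1.55172 × 10^-9 s⁻²
n = √(GM/a³) = 3.93918 × 10^-5 rad/s ≈ 3.939 × 10^-5 rad/s

Final answer: n = 3.939 × 10^-5 rad/s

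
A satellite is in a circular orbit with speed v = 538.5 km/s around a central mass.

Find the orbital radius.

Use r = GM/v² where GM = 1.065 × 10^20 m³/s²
v = 538.5 km/s = 538500 m/s
GM = 1.065 × 10^20 m³/s²
v² = 2.89982 × 10^11 m²/s²
r = GM/v² = (1.065 × 10^20) / (2.89982 × 10^11) = 3.67264 × 10^8 m ≈ 367.3 Mm

Final answer: 367.3 Mm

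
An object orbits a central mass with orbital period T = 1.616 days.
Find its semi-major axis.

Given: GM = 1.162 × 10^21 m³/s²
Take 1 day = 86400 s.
T = 1.616 days = 139622 s
GM = 1.162 × 10^21 m³/s²
Kepler's third law: a³ = GM T² / (4π²)
T² = 1.94944 × 10^10 s²
a³ = (1.162 × 10^21) × (1.94944 × 10^10) / (4π²) = 5.73795 × 10^29 m³
a = (a³)^(1/3) = 8.3097 × 10^9 m ≈ 8.31 × 10^9 m

Final answer: 8.31 × 10^9 m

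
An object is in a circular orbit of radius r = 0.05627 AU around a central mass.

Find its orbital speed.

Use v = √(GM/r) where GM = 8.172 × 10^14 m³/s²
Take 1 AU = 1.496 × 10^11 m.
r = 0.05627 AU = 8.41799 × 10^9 m
GM = 8.172 × 10^14 m³/s²
GM/r = (8.172 × 10^14) / (8.41799 × 10^9) = 97077.8 m²/s²
v = √(GM/r) = 311.573 m/s ≈ 311.6 m/s

Final answer: 311.6 m/s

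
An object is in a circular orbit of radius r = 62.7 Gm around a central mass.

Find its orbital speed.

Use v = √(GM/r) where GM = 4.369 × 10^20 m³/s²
r = 62.7 Gm = 6.27 × 10^10 m
GM = 4.369 × 10^20 m³/s²
GM/r = (4.369 × 10^20) / (6.27 × 10^10) = 6.9681 × 10^9 m²/s²
v = √(GM/r) = 83475.2 m/s ≈ 83.48 km/s

Final answer: 83.48 km/s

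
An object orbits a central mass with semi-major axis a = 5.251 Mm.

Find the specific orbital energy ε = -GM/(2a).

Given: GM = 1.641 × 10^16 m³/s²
a = 5.251 Mm = 5.251 × 10^6 m
GM = 1.641 × 10^16 m³/s²
2a = 1.0502 × 10^7 m
ε = −GM/(2a) = -1.56256 × 10^9 J/kg ≈ -1.563 GJ/kg

Final answer: -1.563 GJ/kg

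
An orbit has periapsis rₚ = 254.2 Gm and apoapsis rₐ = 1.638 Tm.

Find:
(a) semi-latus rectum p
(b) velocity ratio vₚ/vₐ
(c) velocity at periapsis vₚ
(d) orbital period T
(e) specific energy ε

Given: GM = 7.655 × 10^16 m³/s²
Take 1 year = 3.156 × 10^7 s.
rₚ = 254.2 Gm = 2.542 × 10^11 m
rₐ = 1.638 Tm = 1.638 × 10^12 m
GM = 7.655 × 10^16 m³/s²
a = (rₚ + rₐ)/2 = 9.461 × 10^11 m
e = (rₐ − rₚ)/(rₐ + rₚ) = (1.3838 × 10^12) / (1.8922 × 10^12) = 0.731318
(a) 1 − e² = 0.465174;  p = a(1 − e²) = 9.461 × 10^11 × 0.465174 = 4.40101 × 10^11 m ≈ 440.1 Gm
(b) vₚ/vₐ = rₐ/rₚ (angular momentum) = (1.638 × 10^12) / (2.542 × 10^11) = 6.44375 ≈ 6.444
(c) vₚ² = GM (2/rₚ − 1/a) = 7.655 × 10^16 × (7.86782 × 10^-12 − 1.05697 × 10^-12) = 521371 m²/s²;  vₚ = 722.06 m/s ≈ 722.1 m/s
(d) a³ = 8.46859 × 10^35 m³;  T = 2π √(a³/GM) = 2π × 3.32608 × 10^9 s = 2.08984 × 10^10 s ≈ 662.2 years
(e) 2a = 1.8922 × 10^12 m;  ε = −GM/(2a) = -40455.6 J/kg ≈ -40.46 kJ/kg

Final answer:
(a) semi-latus rectum p = 440.1 Gm
(b) velocity ratio vₚ/vₐ = 6.444
(c) velocity at periapsis vₚ = 722.1 m/s
(d) orbital period T = 662.2 years
(e) specific energy ε = -40.46 kJ/kg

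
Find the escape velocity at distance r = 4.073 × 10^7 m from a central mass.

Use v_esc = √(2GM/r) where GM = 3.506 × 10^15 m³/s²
r = 4.073 × 10^7 m
GM = 3.506 × 10^15 m³/s²
2GM/r = 2 × (3.506 × 10^15) / (4.073 × 10^7) = 1.72158 × 10^8 m²/s²
v_esc = √(2GM/r) = 13120.9 m/s ≈ 13.12 km/s

Final answer: 13.12 km/s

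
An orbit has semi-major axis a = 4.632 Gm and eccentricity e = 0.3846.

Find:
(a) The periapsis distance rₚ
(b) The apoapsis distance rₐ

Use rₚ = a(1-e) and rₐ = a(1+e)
a = 4.632 Gm = 4.632 × 10^9 m
e = 0.3846:  1 − e = 0.6154,  1 + e = 1.3846
(a) rₚ = a(1 − e) = 4.632 × 10^9 m × 0.6154 = 2.85053 × 10^9 m ≈ 2.851 Gm
(b) rₐ = a(1 + e) = 4.632 × 10^9 m × 1.3846 = 6.41347 × 10^9 m ≈ 6.413 Gm

Final answer:
(a) rₚ = 2.851 Gm
(b) rₐ = 6.413 Gm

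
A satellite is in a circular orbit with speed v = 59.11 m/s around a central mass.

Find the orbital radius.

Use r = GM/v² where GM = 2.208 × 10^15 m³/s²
v = 59.11 m/s
GM = 2.208 × 10^15 m³/s²
v² = 3493.99 m²/s²
r = GM/v² = (2.208 × 10^15) / 3493.99 = 6.31942 × 10^11 m ≈ 631.9 Gm

Final answer: 631.9 Gm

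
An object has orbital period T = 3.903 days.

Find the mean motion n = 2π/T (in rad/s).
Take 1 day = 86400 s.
T = 3.903 days = 337219 s
n = 2π / 337219 s = 1.86323 × 10^-5 rad/s ≈ 1.863 × 10^-5 rad/s

Final answer: n = 1.863 × 10^-5 rad/s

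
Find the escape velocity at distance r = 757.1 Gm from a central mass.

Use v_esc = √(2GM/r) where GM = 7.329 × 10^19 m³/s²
r = 757.1 Gm = 7.571 × 10^11 m
GM = 7.329 × 10^19 m³/s²
2GM/r = 2 × (7.329 × 10^19) / (7.571 × 10^11) = 1.93607 × 10^8 m²/s²
v_esc = √(2GM/r) = 13914.3 m/s ≈ 13.91 km/s

Final answer: 13.91 km/s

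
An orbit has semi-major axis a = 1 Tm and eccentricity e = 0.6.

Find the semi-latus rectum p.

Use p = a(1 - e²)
a = 1 Tm = 1 × 10^12 m
e = 0.6,  e² = 0.36,  1 − e² = 0.64
p = a(1 − e²) = 1 × 10^12 m × 0.64 = 6.4 × 10^11 m ≈ 640 Gm

Final answer: p = 640 Gm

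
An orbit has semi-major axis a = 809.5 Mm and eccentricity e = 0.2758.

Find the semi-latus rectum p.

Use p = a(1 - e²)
a = 809.5 Mm = 8.095 × 10^8 m
e = 0.2758,  e² = 0.0760656,  1 − e² = 0.923934
p = a(1 − e²) = 8.095 × 10^8 m × 0.923934 = 7.47925 × 10^8 m ≈ 747.9 Mm

Final answer: p = 747.9 Mm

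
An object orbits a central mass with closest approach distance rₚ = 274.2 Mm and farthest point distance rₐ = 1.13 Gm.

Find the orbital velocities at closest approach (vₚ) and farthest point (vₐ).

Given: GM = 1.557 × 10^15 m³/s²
rₚ = 274.2 Mm = 2.742 × 10^8 m
rₐ = 1.13 Gm = 1.13 × 10^9 m
GM = 1.557 × 10^15 m³/s²
a = (rₚ + rₐ)/2 = 7.021 × 10^8 m
Vis-viva: v² = GM (2/r − 1/a)
vₚ² = 1.557 × 10^15 × (7.29395 × 10^-9 − 1.4243 × 10^-9) = 9.13904 × 10^6 m²/s²
vₚ = 3023.08 m/s ≈ 3.023 km/s
vₐ² = 1.557 × 10^15 × (1.76991 × 10^-9 − 1.4243 × 10^-9) = 538119 m²/s²
vₐ = 733.566 m/s ≈ 733.6 m/s

Final answer: vₚ = 3.023 km/s, vₐ = 733.6 m/s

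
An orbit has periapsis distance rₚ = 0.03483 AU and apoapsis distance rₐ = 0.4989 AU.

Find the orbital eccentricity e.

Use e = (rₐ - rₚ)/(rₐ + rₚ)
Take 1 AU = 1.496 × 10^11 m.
rₚ = 0.03483 AU = 5.21057 × 10^9 m
rₐ = 0.4989 AU = 7.46354 × 10^10 m
rₐ − rₚ = 6.94249 × 10^10 m
rₐ + rₚ = 7.9846 × 10^10 m
e = (rₐ − rₚ)/(rₐ + rₚ) = 0.869485

Final answer: e = 0.8695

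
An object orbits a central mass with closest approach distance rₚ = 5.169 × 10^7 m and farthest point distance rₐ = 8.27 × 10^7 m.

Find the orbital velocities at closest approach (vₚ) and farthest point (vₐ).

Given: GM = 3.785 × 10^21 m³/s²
rₚ = 5.169 × 10^7 m
rₐ = 8.27 × 10^7 m
GM = 3.785 × 10^21 m³/s²
a = (rₚ + rₐ)/2 = 6.7195 × 10^7 m
Vis-viva: v² = GM (2/r − 1/a)
vₚ² = 3.785 × 10^21 × (3.86922 × 10^-8 − 1.48821 × 10^-8) = 9.01214 × 10^13 m²/s²
vₚ = 9.49323 × 10^6 m/s ≈ 9493 km/s
vₐ² = 3.785 × 10^21 × (2.41838 × 10^-8 − 1.48821 × 10^-8) = 3.52071 × 10^13 m²/s²
vₐ = 5.93356 × 10^6 m/s ≈ 5934 km/s

Final answer: vₚ = 9493 km/s, vₐ = 5934 km/s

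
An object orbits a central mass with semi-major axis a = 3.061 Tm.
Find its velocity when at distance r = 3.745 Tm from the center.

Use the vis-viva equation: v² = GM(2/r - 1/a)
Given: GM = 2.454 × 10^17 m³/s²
a = 3.061 Tm = 3.061 × 10^12 m
r = 3.745 Tm = 3.745 × 10^12 m
GM = 2.454 × 10^17 m³/s²
2/r − 1/a = 5.34045 × 10^-13 − 3.26691 × 10^-13 = 2.07355 × 10^-13 m⁻¹
v² = GM (2/r − 1/a) = 50884.9 m²/s²
v = 225.577 m/s ≈ 225.6 m/s

Final answer: 225.6 m/s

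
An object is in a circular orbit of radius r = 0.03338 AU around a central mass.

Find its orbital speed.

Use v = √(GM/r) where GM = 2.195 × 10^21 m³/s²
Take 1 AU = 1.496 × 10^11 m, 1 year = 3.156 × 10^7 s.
r = 0.03338 AU = 4.99365 × 10^9 m
GM = 2.195 × 10^21 m³/s²
GM/r = (2.195 × 10^21) / (4.99365 × 10^9) = 4.39558 × 10^11 m²/s²
v = √(GM/r) = 662992 m/s ≈ 139.9 AU/year

Final answer: 139.9 AU/year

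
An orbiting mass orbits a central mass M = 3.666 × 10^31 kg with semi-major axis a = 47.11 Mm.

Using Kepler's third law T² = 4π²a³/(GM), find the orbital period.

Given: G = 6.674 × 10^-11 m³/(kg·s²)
M = 3.666 × 10^31 kg
GM = G × M = 6.674 × 10^-11 × 3.666 × 10^31 = 2.44669 × 10^21 m³/s²
a = 47.11 Mm = 4.711 × 10^7 m
a³ = 1.04554 × 10^23 m³
T = 2π √(a³/GM) = 2π √((1.04554 × 10^23) / (2.44669 × 10^21)) = 2π × 6.53703 s
T = 41.0734 s ≈ 41.07 seconds

Final answer: 41.07 seconds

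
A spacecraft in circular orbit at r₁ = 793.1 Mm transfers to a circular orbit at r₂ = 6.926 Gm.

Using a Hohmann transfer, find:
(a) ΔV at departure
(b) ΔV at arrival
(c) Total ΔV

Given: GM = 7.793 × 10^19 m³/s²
r₁ = 793.1 Mm = 7.931 × 10^8 m
r₂ = 6.926 Gm = 6.926 × 10^9 m
GM = 7.793 × 10^19 m³/s²
Transfer ellipse: a_t = (r₁ + r₂)/2 = 3.85955 × 10^9 m
Circular speed at r₁: v₁ = √(GM/r₁) = 313464 m/s
Transfer speed at r₁ (periapsis): v₁ₜ = √(GM(2/r₁ − 1/a_t)) = 419915 m/s
(a) ΔV₁ = v₁ₜ − v₁ = 106450 m/s ≈ 106.5 km/s
Circular speed at r₂: v₂ = √(GM/r₂) = 106075 m/s
Transfer speed at r₂ (apoapsis): v₂ₜ = √(GM(2/r₂ − 1/a_t)) = 48084.7 m/s
(b) ΔV₂ = v₂ − v₂ₜ = 57989.8 m/s ≈ 57.99 km/s
(c) ΔV_total = ΔV₁ + ΔV₂ = 164440 m/s ≈ 164.4 km/s

Final answer:
(a) ΔV₁ = 106.5 km/s
(b) ΔV₂ = 57.99 km/s
(c) ΔV_total = 164.4 km/s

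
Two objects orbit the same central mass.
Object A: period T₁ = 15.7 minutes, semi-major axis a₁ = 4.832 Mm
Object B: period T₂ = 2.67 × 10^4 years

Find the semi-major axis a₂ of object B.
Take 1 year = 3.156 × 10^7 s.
T₁ = 15.7 minutes = 942 s
T₂ = 2.67 × 10^4 years = 8.42652 × 10^11 s
a₁ = 4.832 Mm = 4.832 × 10^6 m
Kepler's third law: (T₂/T₁)² = (a₂/a₁)³  ⇒  a₂ = a₁ (T₂/T₁)^(2/3)
T₂/T₁ = 8.94535 × 10^8
(T₂/T₁)^(2/3) = 928392
a₂ = 4.832 × 10^6 m × 928392 = 4.48599 × 10^12 m ≈ 4.486 Tm

Final answer: a₂ = 4.486 Tm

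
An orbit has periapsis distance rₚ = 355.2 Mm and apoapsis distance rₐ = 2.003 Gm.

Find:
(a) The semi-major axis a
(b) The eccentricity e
rₚ = 355.2 Mm = 3.552 × 10^8 m
rₐ = 2.003 Gm = 2.003 × 10^9 m
(a) a = (rₚ + rₐ)/2 = 1.1791 × 10^9 m ≈ 1.179 Gm
(b) e = (rₐ − rₚ)/(rₐ + rₚ) = (1.6478 × 10^9) / (2.3582 × 10^9) = 0.698753

Final answer:
(a) a = 1.179 Gm
(b) e = 0.6988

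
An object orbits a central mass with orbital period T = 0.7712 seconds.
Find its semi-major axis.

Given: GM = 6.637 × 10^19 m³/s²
T = 0.7712 seconds
GM = 6.637 × 10^19 m³/s²
Kepler's third law: a³ = GM T² / (4π²)
T² = 0.594749 s²
a³ = (6.637 × 10^19) × 0.594749 / (4π²) = 9.99876 × 10^17 m³
a = (a³)^(1/3) = 999959 m ≈ 1000 km

Final answer: 1000 km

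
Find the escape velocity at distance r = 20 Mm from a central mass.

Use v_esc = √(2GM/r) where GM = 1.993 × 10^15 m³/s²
r = 20 Mm = 2 × 10^7 m
GM = 1.993 × 10^15 m³/s²
2GM/r = 2 × (1.993 × 10^15) / (2 × 10^7) = 1.993 × 10^8 m²/s²
v_esc = √(2GM/r) = 14117.4 m/s ≈ 14.12 km/s

Final answer: 14.12 km/s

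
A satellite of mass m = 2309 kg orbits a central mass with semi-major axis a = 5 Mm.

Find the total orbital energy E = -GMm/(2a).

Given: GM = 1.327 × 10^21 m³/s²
a = 5 Mm = 5 × 10^6 m
GM = 1.327 × 10^21 m³/s²
2a = 1 × 10^7 m
GMm = 1.327 × 10^21 × 2309 = 3.06404 × 10^24 m³·kg/s²
E = −GMm/(2a) = -3.06404 × 10^17 J ≈ -306.4 PJ

Final answer: -306.4 PJ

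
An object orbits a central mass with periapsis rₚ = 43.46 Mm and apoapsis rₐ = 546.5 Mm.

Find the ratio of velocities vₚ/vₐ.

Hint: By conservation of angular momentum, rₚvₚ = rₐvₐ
rₚ = 43.46 Mm = 4.346 × 10^7 m
rₐ = 546.5 Mm = 5.465 × 10^8 m
rₚvₚ = rₐvₐ  ⇒  vₚ/vₐ = rₐ/rₚ
vₚ/vₐ = (5.465 × 10^8) / (4.346 × 10^7) = 12.5748

Final answer: vₚ/vₐ = 12.57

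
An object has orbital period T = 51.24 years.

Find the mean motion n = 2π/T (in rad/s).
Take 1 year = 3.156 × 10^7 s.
T = 51.24 years = 1.61713 × 10^9 s
n = 2π / (1.61713 × 10^9 s) = 3.88538 × 10^-9 rad/s ≈ 3.885 × 10^-9 rad/s

Final answer: n = 3.885 × 10^-9 rad/s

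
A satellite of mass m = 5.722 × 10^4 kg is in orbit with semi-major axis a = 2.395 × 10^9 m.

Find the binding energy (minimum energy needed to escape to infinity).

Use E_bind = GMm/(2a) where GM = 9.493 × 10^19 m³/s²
a = 2.395 × 10^9 m
GM = 9.493 × 10^19 m³/s²
m = 5.722 × 10^4 kg
GMm = 9.493 × 10^19 × 57220 = 5.43189 × 10^24 m³·kg/s²
2a = 4.79 × 10^9 m
E_bind = GMm/(2a) = 1.13401 × 10^15 J ≈ 1.134 PJ

Final answer: 1.134 PJ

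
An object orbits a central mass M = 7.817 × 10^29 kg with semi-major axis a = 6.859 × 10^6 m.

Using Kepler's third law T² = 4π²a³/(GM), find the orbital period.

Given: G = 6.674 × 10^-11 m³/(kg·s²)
M = 7.817 × 10^29 kg
GM = G × M = 6.674 × 10^-11 × 7.817 × 10^29 = 5.21707 × 10^19 m³/s²
a = 6.859 × 10^6 m
a³ = 3.22688 × 10^20 m³
T = 2π √(a³/GM) = 2π √((3.22688 × 10^20) / (5.21707 × 10^19)) = 2π × 2.48701 s
T = 15.6264 s ≈ 15.63 seconds

Final answer: 15.63 seconds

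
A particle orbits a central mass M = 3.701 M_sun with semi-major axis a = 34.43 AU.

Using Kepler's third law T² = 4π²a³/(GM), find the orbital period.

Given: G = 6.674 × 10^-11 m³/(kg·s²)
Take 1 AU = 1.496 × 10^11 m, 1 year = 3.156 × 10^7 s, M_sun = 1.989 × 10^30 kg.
M = 3.701 M_sun = 7.36129 × 10^30 kg
GM = G × M = 6.674 × 10^-11 × 7.36129 × 10^30 = 4.91292 × 10^20 m³/s²
a = 34.43 AU = 5.15073 × 10^12 m
a³ = 1.36649 × 10^38 m³
T = 2π √(a³/GM) = 2π √((1.36649 × 10^38) / (4.91292 × 10^20)) = 2π × 5.27391 × 10^8 s
T = 3.3137 × 10^9 s ≈ 105 years

Final answer: 105 years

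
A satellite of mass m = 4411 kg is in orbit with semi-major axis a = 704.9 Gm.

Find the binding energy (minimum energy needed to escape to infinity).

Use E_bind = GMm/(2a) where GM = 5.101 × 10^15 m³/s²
a = 704.9 Gm = 7.049 × 10^11 m
GM = 5.101 × 10^15 m³/s²
m = 4411 kg
GMm = 5.101 × 10^15 × 4411 = 2.25005 × 10^19 m³·kg/s²
2a = 1.4098 × 10^12 m
E_bind = GMm/(2a) = 1.59601 × 10^7 J ≈ 15.96 MJ

Final answer: 15.96 MJ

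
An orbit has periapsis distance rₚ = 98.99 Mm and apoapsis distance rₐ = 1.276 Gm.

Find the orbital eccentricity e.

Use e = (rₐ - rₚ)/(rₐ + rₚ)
rₚ = 98.99 Mm = 9.899 × 10^7 m
rₐ = 1.276 Gm = 1.276 × 10^9 m
rₐ − rₚ = 1.17701 × 10^9 m
rₐ + rₚ = 1.37499 × 10^9 m
e = (rₐ − rₚ)/(rₐ + rₚ) = 0.856013

Final answer: e = 0.856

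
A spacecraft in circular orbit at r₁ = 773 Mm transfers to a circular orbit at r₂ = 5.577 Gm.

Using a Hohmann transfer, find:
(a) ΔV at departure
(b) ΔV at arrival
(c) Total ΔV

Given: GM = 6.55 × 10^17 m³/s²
r₁ = 773 Mm = 7.73 × 10^8 m
r₂ = 5.577 Gm = 5.577 × 10^9 m
GM = 6.55 × 10^17 m³/s²
Transfer ellipse: a_t = (r₁ + r₂)/2 = 3.175 × 10^9 m
Circular speed at r₁: v₁ = √(GM/r₁) = 29109.2 m/s
Transfer speed at r₁ (periapsis): v₁ₜ = √(GM(2/r₁ − 1/a_t)) = 38579.7 m/s
(a) ΔV₁ = v₁ₜ − v₁ = 9470.5 m/s ≈ 9.471 km/s
Circular speed at r₂: v₂ = √(GM/r₂) = 10837.3 m/s
Transfer speed at r₂ (apoapsis): v₂ₜ = √(GM(2/r₂ − 1/a_t)) = 5347.35 m/s
(b) ΔV₂ = v₂ − v₂ₜ = 5489.94 m/s ≈ 5.49 km/s
(c) ΔV_total = ΔV₁ + ΔV₂ = 14960.4 m/s ≈ 14.96 km/s

Final answer:
(a) ΔV₁ = 9.471 km/s
(b) ΔV₂ = 5.49 km/s
(c) ΔV_total = 14.96 km/s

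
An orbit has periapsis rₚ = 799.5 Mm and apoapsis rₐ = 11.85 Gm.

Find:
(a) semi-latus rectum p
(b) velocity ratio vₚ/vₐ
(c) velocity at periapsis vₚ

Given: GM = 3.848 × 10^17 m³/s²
rₚ = 799.5 Mm = 7.995 × 10^8 m
rₐ = 11.85 Gm = 1.185 × 10^10 m
GM = 3.848 × 10^17 m³/s²
a = (rₚ + rₐ)/2 = 6.32475 × 10^9 m
e = (rₐ − rₚ)/(rₐ + rₚ) = (1.10505 × 10^10) / (1.26495 × 10^10) = 0.873592
(a) 1 − e² = 0.236837;  p = a(1 − e²) = 6.32475 × 10^9 × 0.236837 = 1.49794 × 10^9 m ≈ 1.498 Gm
(b) vₚ/vₐ = rₐ/rₚ (angular momentum) = (1.185 × 10^10) / (7.995 × 10^8) = 14.8218 ≈ 14.82
(c) vₚ² = GM (2/rₚ − 1/a) = 3.848 × 10^17 × (2.50156 × 10^-9 − 1.58109 × 10^-10) = 9.01761 × 10^8 m²/s²;  vₚ = 30029.3 m/s ≈ 30.03 km/s

Final answer:
(a) semi-latus rectum p = 1.498 Gm
(b) velocity ratio vₚ/vₐ = 14.82
(c) velocity at periapsis vₚ = 30.03 km/s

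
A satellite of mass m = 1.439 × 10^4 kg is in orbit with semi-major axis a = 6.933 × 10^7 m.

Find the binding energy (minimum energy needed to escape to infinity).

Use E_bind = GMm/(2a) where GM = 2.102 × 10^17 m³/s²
a = 6.933 × 10^7 m
GM = 2.102 × 10^17 m³/s²
m = 1.439 × 10^4 kg
GMm = 2.102 × 10^17 × 14390 = 3.02478 × 10^21 m³·kg/s²
2a = 1.3866 × 10^8 m
E_bind = GMm/(2a) = 2.18144 × 10^13 J ≈ 21.81 TJ

Final answer: 21.81 TJ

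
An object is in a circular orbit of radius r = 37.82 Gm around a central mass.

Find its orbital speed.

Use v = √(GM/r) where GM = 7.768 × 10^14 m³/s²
r = 37.82 Gm = 3.782 × 10^10 m
GM = 7.768 × 10^14 m³/s²
GM/r = (7.768 × 10^14) / (3.782 × 10^10) = 20539.4 m²/s²
v = √(GM/r) = 143.316 m/s ≈ 143.3 m/s

Final answer: 143.3 m/s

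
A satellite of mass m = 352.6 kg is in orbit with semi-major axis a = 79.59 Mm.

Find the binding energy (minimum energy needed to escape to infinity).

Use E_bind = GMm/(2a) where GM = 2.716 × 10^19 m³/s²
a = 79.59 Mm = 7.959 × 10^7 m
GM = 2.716 × 10^19 m³/s²
m = 352.6 kg
GMm = 2.716 × 10^19 × 352.6 = 9.57662 × 10^21 m³·kg/s²
2a = 1.5918 × 10^8 m
E_bind = GMm/(2a) = 6.01622 × 10^13 J ≈ 60.16 TJ

Final answer: 60.16 TJ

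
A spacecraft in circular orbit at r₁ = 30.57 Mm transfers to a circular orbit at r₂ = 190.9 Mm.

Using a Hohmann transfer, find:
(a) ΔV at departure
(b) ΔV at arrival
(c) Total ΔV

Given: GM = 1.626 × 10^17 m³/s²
r₁ = 30.57 Mm = 3.057 × 10^7 m
r₂ = 190.9 Mm = 1.909 × 10^8 m
GM = 1.626 × 10^17 m³/s²
Transfer ellipse: a_t = (r₁ + r₂)/2 = 1.10735 × 10^8 m
Circular speed at r₁: v₁ = √(GM/r₁) = 72931.1 m/s
Transfer speed at r₁ (periapsis): v₁ₜ = √(GM(2/r₁ − 1/a_t)) = 95757.6 m/s
(a) ΔV₁ = v₁ₜ − v₁ = 22826.5 m/s ≈ 22.83 km/s
Circular speed at r₂: v₂ = √(GM/r₂) = 29184.8 m/s
Transfer speed at r₂ (apoapsis): v₂ₜ = √(GM(2/r₂ − 1/a_t)) = 15334.3 m/s
(b) ΔV₂ = v₂ − v₂ₜ = 13850.6 m/s ≈ 13.85 km/s
(c) ΔV_total = ΔV₁ + ΔV₂ = 36677.1 m/s ≈ 36.68 km/s

Final answer:
(a) ΔV₁ = 22.83 km/s
(b) ΔV₂ = 13.85 km/s
(c) ΔV_total = 36.68 km/s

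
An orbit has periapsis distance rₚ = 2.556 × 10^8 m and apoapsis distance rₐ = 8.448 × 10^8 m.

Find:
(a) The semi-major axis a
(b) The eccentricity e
rₚ = 2.556 × 10^8 m
rₐ = 8.448 × 10^8 m
(a) a = (rₚ + rₐ)/2 = 5.502 × 10^8 m ≈ 5.502 × 10^8 m
(b) e = (rₐ − rₚ)/(rₐ + rₚ) = (5.892 × 10^8) / (1.1004 × 10^9) = 0.535442

Final answer:
(a) a = 5.502 × 10^8 m
(b) e = 0.5354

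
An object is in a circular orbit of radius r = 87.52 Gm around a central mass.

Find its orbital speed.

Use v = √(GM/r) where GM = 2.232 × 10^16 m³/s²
r = 87.52 Gm = 8.752 × 10^10 m
GM = 2.232 × 10^16 m³/s²
GM/r = (2.232 × 10^16) / (8.752 × 10^10) = 255027 m²/s²
v = √(GM/r) = 505.002 m/s ≈ 505 m/s

Final answer: 505 m/s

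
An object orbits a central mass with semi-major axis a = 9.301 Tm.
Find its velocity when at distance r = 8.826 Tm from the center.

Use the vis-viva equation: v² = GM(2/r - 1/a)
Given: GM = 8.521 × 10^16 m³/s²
a = 9.301 Tm = 9.301 × 10^12 m
r = 8.826 Tm = 8.826 × 10^12 m
GM = 8.521 × 10^16 m³/s²
2/r − 1/a = 2.26603 × 10^-13 − 1.07515 × 10^-13 = 1.19088 × 10^-13 m⁻¹
v² = GM (2/r − 1/a) = 10147.5 m²/s²
v = 100.735 m/s ≈ 100.7 m/s

Final answer: 100.7 m/s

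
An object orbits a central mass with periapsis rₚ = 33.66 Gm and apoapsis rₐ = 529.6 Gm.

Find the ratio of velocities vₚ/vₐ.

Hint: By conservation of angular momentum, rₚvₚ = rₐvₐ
rₚ = 33.66 Gm = 3.366 × 10^10 m
rₐ = 529.6 Gm = 5.296 × 10^11 m
rₚvₚ = rₐvₐ  ⇒  vₚ/vₐ = rₐ/rₚ
vₚ/vₐ = (5.296 × 10^11) / (3.366 × 10^10) = 15.7338

Final answer: vₚ/vₐ = 15.73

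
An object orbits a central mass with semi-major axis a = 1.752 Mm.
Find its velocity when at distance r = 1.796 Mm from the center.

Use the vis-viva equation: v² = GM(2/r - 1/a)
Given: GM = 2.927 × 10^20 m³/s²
a = 1.752 Mm = 1.752 × 10^6 m
r = 1.796 Mm = 1.796 × 10^6 m
GM = 2.927 × 10^20 m³/s²
2/r − 1/a = 1.11359 × 10^-6 − 5.70776 × 10^-7 = 5.42809 × 10^-7 m⁻¹
v² = GM (2/r − 1/a) = 1.5888 × 10^14 m²/s²
v = 1.26048 × 10^7 m/s ≈ 1.26 × 10^4 km/s

Final answer: 1.26 × 10^4 km/s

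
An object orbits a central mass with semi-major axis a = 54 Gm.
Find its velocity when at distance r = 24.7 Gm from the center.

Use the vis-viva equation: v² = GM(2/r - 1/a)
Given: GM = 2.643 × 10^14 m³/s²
a = 54 Gm = 5.4 × 10^10 m
r = 24.7 Gm = 2.47 × 10^10 m
GM = 2.643 × 10^14 m³/s²
2/r − 1/a = 8.09717 × 10^-11 − 1.85185 × 10^-11 = 6.24531 × 10^-11 m⁻¹
v² = GM (2/r − 1/a) = 16506.4 m²/s²
v = 128.477 m/s ≈ 128.5 m/s

Final answer: 128.5 m/s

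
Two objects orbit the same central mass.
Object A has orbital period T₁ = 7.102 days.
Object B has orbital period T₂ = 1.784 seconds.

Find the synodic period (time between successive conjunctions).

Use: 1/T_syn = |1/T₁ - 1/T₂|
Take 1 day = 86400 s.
T₁ = 7.102 days = 613613 s
T₂ = 1.784 seconds
1/T₁ = 1.62969 × 10^-6 s⁻¹
1/T₂ = 0.560538 s⁻¹
|1/T₁ − 1/T₂| = 0.560536 s⁻¹
T_syn = 1 / |1/T₁ − 1/T₂| = 1.78401 s ≈ 1.784 seconds

Final answer: T_syn = 1.784 seconds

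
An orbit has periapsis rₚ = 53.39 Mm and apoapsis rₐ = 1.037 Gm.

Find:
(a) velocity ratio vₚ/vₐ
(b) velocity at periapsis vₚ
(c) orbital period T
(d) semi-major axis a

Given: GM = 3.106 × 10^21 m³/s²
rₚ = 53.39 Mm = 5.339 × 10^7 m
rₐ = 1.037 Gm = 1.037 × 10^9 m
GM = 3.106 × 10^21 m³/s²
a = (rₚ + rₐ)/2 = 5.45195 × 10^8 m
e = (rₐ − rₚ)/(rₐ + rₚ) = (9.8361 × 10^8) / (1.09039 × 10^9) = 0.902072
(a) vₚ/vₐ = rₐ/rₚ (angular momentum) = (1.037 × 10^9) / (5.339 × 10^7) = 19.4231 ≈ 19.42
(b) vₚ² = GM (2/rₚ − 1/a) = 3.106 × 10^21 × (3.74602 × 10^-8 − 1.83421 × 10^-9) = 1.10654 × 10^14 m²/s²;  vₚ = 1.05192 × 10^7 m/s ≈ 1.052 × 10^4 km/s
(c) a³ = 1.62052 × 10^26 m³;  T = 2π √(a³/GM) = 2π × 228.416 s = 1435.18 s ≈ 23.92 minutes
(d) a = 5.45195 × 10^8 m ≈ 545.2 Mm

Final answer:
(a) velocity ratio vₚ/vₐ = 19.42
(b) velocity at periapsis vₚ = 1.052 × 10^4 km/s
(c) orbital period T = 23.92 minutes
(d) semi-major axis a = 545.2 Mm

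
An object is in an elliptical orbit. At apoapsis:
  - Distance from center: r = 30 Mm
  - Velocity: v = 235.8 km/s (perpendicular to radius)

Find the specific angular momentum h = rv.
r = 30 Mm = 3 × 10^7 m
v = 235.8 km/s = 235800 m/s
h = rv = 3 × 10^7 × 235800 = 7.074 × 10^12 m²/s ≈ 7.074 × 10^12 m²/s

Final answer: h = 7.074 × 10^12 m²/s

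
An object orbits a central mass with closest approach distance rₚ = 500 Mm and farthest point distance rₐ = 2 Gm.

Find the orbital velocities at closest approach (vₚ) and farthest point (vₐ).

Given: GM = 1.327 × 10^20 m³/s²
rₚ = 500 Mm = 5 × 10^8 m
rₐ = 2 Gm = 2 × 10^9 m
GM = 1.327 × 10^20 m³/s²
a = (rₚ + rₐ)/2 = 1.25 × 10^9 m
Vis-viva: v² = GM (2/r − 1/a)
vₚ² = 1.327 × 10^20 × (4 × 10^-9 − 8 × 10^-10) = 4.2464 × 10^11 m²/s²
vₚ = 651644 m/s ≈ 651.6 km/s
vₐ² = 1.327 × 10^20 × (1 × 10^-9 − 8 × 10^-10) = 2.654 × 10^10 m²/s²
vₐ = 162911 m/s ≈ 162.9 km/s

Final answer: vₚ = 651.6 km/s, vₐ = 162.9 km/s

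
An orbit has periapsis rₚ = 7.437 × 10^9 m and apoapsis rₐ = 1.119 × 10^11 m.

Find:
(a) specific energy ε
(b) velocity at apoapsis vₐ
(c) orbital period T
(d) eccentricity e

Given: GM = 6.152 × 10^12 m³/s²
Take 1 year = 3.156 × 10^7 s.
rₚ = 7.437 × 10^9 m
rₐ = 1.119 × 10^11 m
GM = 6.152 × 10^12 m³/s²
a = (rₚ + rₐ)/2 = 5.96685 × 10^10 m
e = (rₐ − rₚ)/(rₐ + rₚ) = (1.04463 × 10^11) / (1.19337 × 10^11) = 0.875361
(a) 2a = 1.19337 × 10^11 m;  ε = −GM/(2a) = -51.5515 J/kg ≈ -51.55 J/kg
(b) vₐ² = GM (2/rₐ − 1/a) = 6.152 × 10^12 × (1.78731 × 10^-11 − 1.67593 × 10^-11) = 6.85234 m²/s²;  vₐ = 2.6177 m/s ≈ 2.618 m/s
(c) a³ = 2.1244 × 10^32 m³;  T = 2π √(a³/GM) = 2π × 5.87638 × 10^9 s = 3.69224 × 10^10 s ≈ 1170 years
(d) e = 0.875361 ≈ 0.8754

Final answer:
(a) specific energy ε = -51.55 J/kg
(b) velocity at apoapsis vₐ = 2.618 m/s
(c) orbital period T = 1170 years
(d) eccentricity e = 0.8754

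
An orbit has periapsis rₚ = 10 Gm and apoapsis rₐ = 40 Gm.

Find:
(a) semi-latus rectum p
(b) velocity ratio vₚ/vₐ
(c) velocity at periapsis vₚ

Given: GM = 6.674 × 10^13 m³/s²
rₚ = 10 Gm = 1 × 10^10 m
rₐ = 40 Gm = 4 × 10^10 m
GM = 6.674 × 10^13 m³/s²
a = (rₚ + rₐ)/2 = 2.5 × 10^10 m
e = (rₐ − rₚ)/(rₐ + rₚ) = (3 × 10^10) / (5 × 10^10) = 0.6
(a) 1 − e² = 0.64;  p = a(1 − e²) = 2.5 × 10^10 × 0.64 = 1.6 × 10^10 m ≈ 16 Gm
(b) vₚ/vₐ = rₐ/rₚ (angular momentum) = (4 × 10^10) / (1 × 10^10) = 4 ≈ 4
(c) vₚ² = GM (2/rₚ − 1/a) = 6.674 × 10^13 × (2 × 10^-10 − 4 × 10^-11) = 10678.4 m²/s²;  vₚ = 103.336 m/s ≈ 103.3 m/s

Final answer:
(a) semi-latus rectum p = 16 Gm
(b) velocity ratio vₚ/vₐ = 4
(c) velocity at periapsis vₚ = 103.3 m/s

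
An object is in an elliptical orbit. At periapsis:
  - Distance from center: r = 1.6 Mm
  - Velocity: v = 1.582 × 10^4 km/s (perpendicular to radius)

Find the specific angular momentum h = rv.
r = 1.6 Mm = 1.6 × 10^6 m
v = 1.582 × 10^4 km/s = 1.582 × 10^7 m/s
h = rv = 1.6 × 10^6 × 1.582 × 10^7 = 2.5312 × 10^13 m²/s ≈ 2.531 × 10^13 m²/s

Final answer: h = 2.531 × 10^13 m²/s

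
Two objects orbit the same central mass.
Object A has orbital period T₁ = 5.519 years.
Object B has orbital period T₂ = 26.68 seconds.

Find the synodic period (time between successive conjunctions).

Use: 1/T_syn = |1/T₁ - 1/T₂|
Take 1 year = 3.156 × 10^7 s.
T₁ = 5.519 years = 1.7418 × 10^8 s
T₂ = 26.68 seconds
1/T₁ = 5.7412 × 10^-9 s⁻¹
1/T₂ = 0.0374813 s⁻¹
|1/T₁ − 1/T₂| = 0.0374813 s⁻¹
T_syn = 1 / |1/T₁ − 1/T₂| = 26.68 s ≈ 26.68 seconds

Final answer: T_syn = 26.68 seconds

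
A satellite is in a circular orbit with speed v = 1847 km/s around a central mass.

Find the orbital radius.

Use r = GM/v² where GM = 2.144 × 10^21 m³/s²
v = 1847 km/s = 1.847 × 10^6 m/s
GM = 2.144 × 10^21 m³/s²
v² = 3.41141 × 10^12 m²/s²
r = GM/v² = (2.144 × 10^21) / (3.41141 × 10^12) = 6.28479 × 10^8 m ≈ 6.285 × 10^8 m

Final answer: 6.285 × 10^8 m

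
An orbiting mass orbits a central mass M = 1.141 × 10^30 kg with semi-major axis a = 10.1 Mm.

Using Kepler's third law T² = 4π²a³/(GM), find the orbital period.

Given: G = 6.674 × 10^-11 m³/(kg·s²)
M = 1.141 × 10^30 kg
GM = G × M = 6.674 × 10^-11 × 1.141 × 10^30 = 7.61503 × 10^19 m³/s²
a = 10.1 Mm = 1.01 × 10^7 m
a³ = 1.0303 × 10^21 m³
T = 2π √(a³/GM) = 2π √((1.0303 × 10^21) / (7.61503 × 10^19)) = 2π × 3.67829 s
T = 23.1114 s ≈ 23.11 seconds

Final answer: 23.11 seconds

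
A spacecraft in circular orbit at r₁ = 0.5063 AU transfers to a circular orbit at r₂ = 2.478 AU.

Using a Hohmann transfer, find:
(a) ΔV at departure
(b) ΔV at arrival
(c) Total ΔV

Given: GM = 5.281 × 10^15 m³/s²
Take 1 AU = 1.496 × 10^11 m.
r₁ = 0.5063 AU = 7.57425 × 10^10 m
r₂ = 2.478 AU = 3.70709 × 10^11 m
GM = 5.281 × 10^15 m³/s²
Transfer ellipse: a_t = (r₁ + r₂)/2 = 2.23226 × 10^11 m
Circular speed at r₁: v₁ = √(GM/r₁) = 264.051 m/s
Transfer speed at r₁ (periapsis): v₁ₜ = √(GM(2/r₁ − 1/a_t)) = 340.277 m/s
(a) ΔV₁ = v₁ₜ − v₁ = 76.2258 m/s ≈ 76.23 m/s
Circular speed at r₂: v₂ = √(GM/r₂) = 119.355 m/s
Transfer speed at r₂ (apoapsis): v₂ₜ = √(GM(2/r₂ − 1/a_t)) = 69.5247 m/s
(b) ΔV₂ = v₂ − v₂ₜ = 49.8305 m/s ≈ 49.83 m/s
(c) ΔV_total = ΔV₁ + ΔV₂ = 126.056 m/s ≈ 126.1 m/s

Final answer:
(a) ΔV₁ = 76.23 m/s
(b) ΔV₂ = 49.83 m/s
(c) ΔV_total = 126.1 m/s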